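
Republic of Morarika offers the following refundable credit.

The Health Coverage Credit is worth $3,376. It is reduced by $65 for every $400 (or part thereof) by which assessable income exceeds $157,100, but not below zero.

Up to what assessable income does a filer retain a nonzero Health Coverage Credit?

$177,500

After 51 increments the reduction is 51 × $65 = $3,315, leaving $61; one more increment wipes it out. Increment 51 ends at excess 51 × $400 = $20,400, so the highest qualifying income is $157,100 + $20,400 = $177,500.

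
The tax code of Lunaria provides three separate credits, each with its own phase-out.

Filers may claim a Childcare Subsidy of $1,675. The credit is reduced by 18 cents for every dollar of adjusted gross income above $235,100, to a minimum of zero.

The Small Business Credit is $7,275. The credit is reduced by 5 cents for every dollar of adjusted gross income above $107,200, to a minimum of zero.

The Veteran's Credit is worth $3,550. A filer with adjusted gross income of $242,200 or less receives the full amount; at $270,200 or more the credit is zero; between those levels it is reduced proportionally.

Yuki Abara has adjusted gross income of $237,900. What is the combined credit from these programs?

$5,461

Childcare Subsidy: 18% of the $2,800 excess over $235,100 is $504; credit = $1,675 − $504 = $1,171.
Small Business Credit: 5% of the $130,700 excess over $107,200 is $6,535; credit = $7,275 − $6,535 = $740.
Veteran's Credit: $237,900 is at or below the $242,200 threshold, so the full $3,550 applies.
Total: $1,171 + $740 + $3,550 = $5,461.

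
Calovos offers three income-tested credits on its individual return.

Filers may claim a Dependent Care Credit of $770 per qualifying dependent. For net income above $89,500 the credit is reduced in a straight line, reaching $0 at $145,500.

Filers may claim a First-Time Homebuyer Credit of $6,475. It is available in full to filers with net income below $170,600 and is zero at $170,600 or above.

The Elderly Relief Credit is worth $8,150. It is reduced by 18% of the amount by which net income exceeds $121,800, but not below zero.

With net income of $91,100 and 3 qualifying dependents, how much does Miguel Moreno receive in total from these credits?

$16,869

Dependent Care Credit: base = 3 × $770 = $2,310. $91,100 is $1,600 into a $56,000 phase-out range, leaving 54,400/56,000 of the credit: $2,310 × 54,400/56,000 = $2,244.
First-Time Homebuyer Credit: $91,100 is below the $170,600 cutoff, so the full $6,475 applies.
Elderly Relief Credit: $91,100 is at or below the $121,800 threshold, so the full $8,150 applies.
Total: $2,244 + $6,475 + $8,150 = $16,869.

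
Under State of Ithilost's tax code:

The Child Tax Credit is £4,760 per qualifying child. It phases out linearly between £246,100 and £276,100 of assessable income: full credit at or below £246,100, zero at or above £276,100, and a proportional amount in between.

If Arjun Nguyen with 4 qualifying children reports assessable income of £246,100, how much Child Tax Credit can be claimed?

Child Tax Credit: base = 4 × £4,760 = £19,040. £246,100 is at or below the £246,100 threshold, so the full £19,040 applies.

£19,040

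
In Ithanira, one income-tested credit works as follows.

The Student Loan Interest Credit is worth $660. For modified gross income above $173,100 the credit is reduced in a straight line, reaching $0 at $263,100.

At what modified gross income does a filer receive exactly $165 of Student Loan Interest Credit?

$240,600

$165 is 165/660 of the full $660, so 495/660 of the $90,000 range has been used: income = $173,100 + $90,000 × 495/660 = $240,600.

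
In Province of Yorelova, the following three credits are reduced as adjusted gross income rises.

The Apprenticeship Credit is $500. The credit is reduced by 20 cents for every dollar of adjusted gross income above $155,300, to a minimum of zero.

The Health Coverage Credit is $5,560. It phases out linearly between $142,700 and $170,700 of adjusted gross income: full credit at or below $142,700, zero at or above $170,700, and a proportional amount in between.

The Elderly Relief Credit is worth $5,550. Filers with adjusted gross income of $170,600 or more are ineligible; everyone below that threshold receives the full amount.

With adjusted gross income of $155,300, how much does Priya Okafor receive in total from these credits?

$9,108

Apprenticeship Credit: $155,300 is at or below the $155,300 threshold, so the full $500 applies.
Health Coverage Credit: $155,300 is $12,600 into a $28,000 phase-out range, leaving 15,400/28,000 of the credit: $5,560 × 15,400/28,000 = $3,058.
Elderly Relief Credit: $155,300 is below the $170,600 cutoff, so the full $5,550 applies.
Total: $500 + $3,058 + $5,550 = $9,108.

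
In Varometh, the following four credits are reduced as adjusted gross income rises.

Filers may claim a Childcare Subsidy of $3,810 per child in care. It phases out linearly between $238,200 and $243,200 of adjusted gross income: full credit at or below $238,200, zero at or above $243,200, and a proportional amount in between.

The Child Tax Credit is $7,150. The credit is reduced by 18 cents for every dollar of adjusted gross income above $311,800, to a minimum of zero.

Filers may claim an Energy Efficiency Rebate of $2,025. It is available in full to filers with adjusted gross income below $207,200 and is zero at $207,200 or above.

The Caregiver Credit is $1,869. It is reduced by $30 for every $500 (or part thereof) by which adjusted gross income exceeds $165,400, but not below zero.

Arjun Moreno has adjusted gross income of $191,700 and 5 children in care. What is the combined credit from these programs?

Childcare Subsidy: base = 5 × $3,810 = $19,050. $191,700 is at or below the $238,200 threshold, so the full $19,050 applies.
Child Tax Credit: $191,700 is at or below the $311,800 threshold, so the full $7,150 applies.
Energy Efficiency Rebate: $191,700 is below the $207,200 cutoff, so the full $2,025 applies.
Caregiver Credit: income exceeds $165,400 by $26,300, which is 53 full-or-partial $500 increments; reduction = 53 × $30 = $1,590, leaving $279.
Total: $19,050 + $7,150 + $2,025 + $279 = $28,504.

$28,504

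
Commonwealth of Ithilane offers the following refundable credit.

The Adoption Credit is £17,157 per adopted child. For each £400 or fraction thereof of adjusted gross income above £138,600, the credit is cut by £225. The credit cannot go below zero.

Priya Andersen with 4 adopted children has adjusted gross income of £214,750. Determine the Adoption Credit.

£25,653

Adoption Credit: base = 4 × £17,157 = £68,628. income exceeds £138,600 by £76,150, which is 191 full-or-partial £400 increments; reduction = 191 × £225 = £42,975, leaving £25,653.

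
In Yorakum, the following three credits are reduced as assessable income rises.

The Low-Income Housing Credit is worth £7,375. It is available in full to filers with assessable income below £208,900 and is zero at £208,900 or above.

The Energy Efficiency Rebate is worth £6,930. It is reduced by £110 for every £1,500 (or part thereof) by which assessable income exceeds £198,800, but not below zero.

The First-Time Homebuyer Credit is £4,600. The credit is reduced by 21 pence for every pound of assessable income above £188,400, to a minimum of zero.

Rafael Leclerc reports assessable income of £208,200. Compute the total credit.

Low-Income Housing Credit: £208,200 is below the £208,900 cutoff, so the full £7,375 applies.
Energy Efficiency Rebate: income exceeds £198,800 by £9,400, which is 7 full-or-partial £1,500 increments; reduction = 7 × £110 = £770, leaving £6,160.
First-Time Homebuyer Credit: 21% of the £19,800 excess over £188,400 is £4,158; credit = £4,600 − £4,158 = £442.
Total: £7,375 + £6,160 + £442 = £13,977.

£13,977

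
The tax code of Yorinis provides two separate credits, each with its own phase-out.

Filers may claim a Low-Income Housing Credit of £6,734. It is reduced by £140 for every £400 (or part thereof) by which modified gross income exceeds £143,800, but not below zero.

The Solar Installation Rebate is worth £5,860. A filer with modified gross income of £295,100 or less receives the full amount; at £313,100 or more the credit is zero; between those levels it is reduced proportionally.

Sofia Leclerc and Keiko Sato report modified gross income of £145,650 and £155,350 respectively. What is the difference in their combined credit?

Sofia (£145,650): Low-Income Housing Credit: income exceeds £143,800 by £1,850, which is 5 full-or-partial £400 increments; reduction = 5 × £140 = £700, leaving £6,034. Solar Installation Rebate: £145,650 is at or below the £295,100 threshold, so the full £5,860 applies. total £6,034 + £5,860 = £11,894
Keiko (£155,350): Low-Income Housing Credit: income exceeds £143,800 by £11,550, which is 29 full-or-partial £400 increments; reduction = 29 × £140 = £4,060, leaving £2,674. Solar Installation Rebate: £155,350 is at or below the £295,100 threshold, so the full £5,860 applies. total £2,674 + £5,860 = £8,534
Difference: |£11,894 − £8,534| = £3,360.

£3,360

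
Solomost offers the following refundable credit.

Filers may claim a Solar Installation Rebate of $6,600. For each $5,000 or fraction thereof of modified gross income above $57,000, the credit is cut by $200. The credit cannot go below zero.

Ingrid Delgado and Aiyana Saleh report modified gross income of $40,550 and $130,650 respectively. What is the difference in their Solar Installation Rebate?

Ingrid ($40,550): Solar Installation Rebate: $40,550 is at or below the $57,000 threshold, so the full $6,600 applies.
Aiyana ($130,650): Solar Installation Rebate: income exceeds $57,000 by $73,650, which is 15 full-or-partial $5,000 increments; reduction = 15 × $200 = $3,000, leaving $3,600.
Difference: |$6,600 − $3,600| = $3,000.

$3,000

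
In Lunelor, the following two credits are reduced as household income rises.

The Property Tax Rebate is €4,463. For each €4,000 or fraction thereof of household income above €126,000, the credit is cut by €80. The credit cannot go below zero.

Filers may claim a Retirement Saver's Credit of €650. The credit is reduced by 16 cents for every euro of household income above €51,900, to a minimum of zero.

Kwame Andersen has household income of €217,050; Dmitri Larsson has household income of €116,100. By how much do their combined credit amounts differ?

Kwame (€217,050): Property Tax Rebate: income exceeds €126,000 by €91,050, which is 23 full-or-partial €4,000 increments; reduction = 23 × €80 = €1,840, leaving €2,623. Retirement Saver's Credit: 16% of the €165,150 excess over €51,900 is €26,424 ≥ base, so the credit is €0. total €2,623 + €0 = €2,623
Dmitri (€116,100): Property Tax Rebate: €116,100 is at or below the €126,000 threshold, so the full €4,463 applies. Retirement Saver's Credit: 16% of the €64,200 excess over €51,900 is €10,272 ≥ base, so the credit is €0. total €4,463 + €0 = €4,463
Difference: |€2,623 − €4,463| = €1,840.

€1,840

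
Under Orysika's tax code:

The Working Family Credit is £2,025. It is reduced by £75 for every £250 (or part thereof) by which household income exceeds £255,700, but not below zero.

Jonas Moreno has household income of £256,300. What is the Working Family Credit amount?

Working Family Credit: income exceeds £255,700 by £600, which is 3 full-or-partial £250 increments; reduction = 3 × £75 = £225, leaving £1,800.

£1,800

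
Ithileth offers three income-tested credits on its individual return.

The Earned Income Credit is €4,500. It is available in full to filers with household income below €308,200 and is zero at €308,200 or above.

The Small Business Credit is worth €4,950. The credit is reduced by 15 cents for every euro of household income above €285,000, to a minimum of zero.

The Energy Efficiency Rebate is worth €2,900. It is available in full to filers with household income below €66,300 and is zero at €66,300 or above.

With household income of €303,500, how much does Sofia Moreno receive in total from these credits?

€6,675

Earned Income Credit: €303,500 is below the €308,200 cutoff, so the full €4,500 applies.
Small Business Credit: 15% of the €18,500 excess over €285,000 is €2,775; credit = €4,950 − €2,775 = €2,175.
Energy Efficiency Rebate: €303,500 meets or exceeds the €66,300 cutoff, so the credit is €0.
Total: €4,500 + €2,175 + €0 = €6,675.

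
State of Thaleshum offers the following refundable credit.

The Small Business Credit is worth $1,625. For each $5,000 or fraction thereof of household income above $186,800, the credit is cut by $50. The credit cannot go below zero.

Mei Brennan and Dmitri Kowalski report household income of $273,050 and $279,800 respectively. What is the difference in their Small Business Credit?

Mei ($273,050): Small Business Credit: income exceeds $186,800 by $86,250, which is 18 full-or-partial $5,000 increments; reduction = 18 × $50 = $900, leaving $725.
Dmitri ($279,800): Small Business Credit: income exceeds $186,800 by $93,000, which is 19 full-or-partial $5,000 increments; reduction = 19 × $50 = $950, leaving $675.
Difference: |$725 − $675| = $50.

$50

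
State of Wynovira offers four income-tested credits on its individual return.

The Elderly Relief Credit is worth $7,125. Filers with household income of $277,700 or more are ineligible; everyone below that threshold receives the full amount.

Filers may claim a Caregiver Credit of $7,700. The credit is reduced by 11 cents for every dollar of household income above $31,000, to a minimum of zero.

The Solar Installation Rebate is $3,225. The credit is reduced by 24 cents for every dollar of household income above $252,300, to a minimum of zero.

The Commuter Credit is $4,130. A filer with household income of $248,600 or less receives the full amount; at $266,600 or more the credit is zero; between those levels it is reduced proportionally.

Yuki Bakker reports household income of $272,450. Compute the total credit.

Elderly Relief Credit: $272,450 is below the $277,700 cutoff, so the full $7,125 applies.
Caregiver Credit: 11% of the $241,450 excess over $31,000 is $26,559.50 ≥ base, so the credit is $0.
Solar Installation Rebate: 24% of the $20,150 excess over $252,300 is $4,836 ≥ base, so the credit is $0.
Commuter Credit: $272,450 is at or above $266,600, so the credit is $0.
Total: $7,125 + $0 + $0 + $0 = $7,125.

$7,125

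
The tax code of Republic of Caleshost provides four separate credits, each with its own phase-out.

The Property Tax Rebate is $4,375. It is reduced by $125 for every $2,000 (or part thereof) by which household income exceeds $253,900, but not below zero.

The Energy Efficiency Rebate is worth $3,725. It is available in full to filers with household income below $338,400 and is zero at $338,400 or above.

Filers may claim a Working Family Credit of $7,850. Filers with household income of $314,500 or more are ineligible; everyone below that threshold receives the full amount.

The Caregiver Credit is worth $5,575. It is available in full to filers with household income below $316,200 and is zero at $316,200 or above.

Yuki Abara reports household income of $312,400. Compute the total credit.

Property Tax Rebate: income exceeds $253,900 by $58,500, which is 30 full-or-partial $2,000 increments; reduction = 30 × $125 = $3,750, leaving $625.
Energy Efficiency Rebate: $312,400 is below the $338,400 cutoff, so the full $3,725 applies.
Working Family Credit: $312,400 is below the $314,500 cutoff, so the full $7,850 applies.
Caregiver Credit: $312,400 is below the $316,200 cutoff, so the full $5,575 applies.
Total: $625 + $3,725 + $7,850 + $5,575 = $17,775.

$17,775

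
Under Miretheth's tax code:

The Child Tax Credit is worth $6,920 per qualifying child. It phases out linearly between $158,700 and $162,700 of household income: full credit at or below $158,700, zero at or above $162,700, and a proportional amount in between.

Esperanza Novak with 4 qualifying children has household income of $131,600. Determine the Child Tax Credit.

Child Tax Credit: base = 4 × $6,920 = $27,680. $131,600 is at or below the $158,700 threshold, so the full $27,680 applies.

$27,680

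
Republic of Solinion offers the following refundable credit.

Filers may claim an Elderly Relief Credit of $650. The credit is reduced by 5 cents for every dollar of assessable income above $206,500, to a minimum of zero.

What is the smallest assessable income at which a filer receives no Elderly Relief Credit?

The credit falls by 5% of each dollar above $206,500, so it reaches zero when the excess is $650 / 5% = $13,000: income = $206,500 + $13,000 = $219,500.

$219,500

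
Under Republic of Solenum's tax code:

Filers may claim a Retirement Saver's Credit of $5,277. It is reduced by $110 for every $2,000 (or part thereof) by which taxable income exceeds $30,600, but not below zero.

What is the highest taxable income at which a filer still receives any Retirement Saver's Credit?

After 47 increments the reduction is 47 × $110 = $5,170, leaving $107; one more increment wipes it out. Increment 47 ends at excess 47 × $2,000 = $94,000, so the highest qualifying income is $30,600 + $94,000 = $124,600.

$124,600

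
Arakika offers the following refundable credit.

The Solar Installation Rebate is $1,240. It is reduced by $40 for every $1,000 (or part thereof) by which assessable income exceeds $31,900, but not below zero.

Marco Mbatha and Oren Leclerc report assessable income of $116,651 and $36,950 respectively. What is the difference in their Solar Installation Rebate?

Marco ($116,651): Solar Installation Rebate: income exceeds $31,900 by $84,751 → 85 increments × $40 = $3,400 ≥ base, so the credit is $0.
Oren ($36,950): Solar Installation Rebate: income exceeds $31,900 by $5,050, which is 6 full-or-partial $1,000 increments; reduction = 6 × $40 = $240, leaving $1,000.
Difference: |$0 − $1,000| = $1,000.

$1,000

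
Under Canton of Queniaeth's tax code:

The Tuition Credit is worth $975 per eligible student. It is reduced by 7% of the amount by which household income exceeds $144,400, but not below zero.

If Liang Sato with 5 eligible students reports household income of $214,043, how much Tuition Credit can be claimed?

Tuition Credit: base = 5 × $975 = $4,875. 7% of the $69,643 excess over $144,400 is $4,875.01 ≥ base, so the credit is $0.

$0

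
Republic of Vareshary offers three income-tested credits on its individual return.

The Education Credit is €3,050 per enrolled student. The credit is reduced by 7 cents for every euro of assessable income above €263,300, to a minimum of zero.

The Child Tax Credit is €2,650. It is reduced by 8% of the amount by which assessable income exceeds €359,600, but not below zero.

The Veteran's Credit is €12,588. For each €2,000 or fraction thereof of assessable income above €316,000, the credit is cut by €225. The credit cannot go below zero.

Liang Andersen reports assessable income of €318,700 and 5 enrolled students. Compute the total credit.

Education Credit: base = 5 × €3,050 = €15,250. 7% of the €55,400 excess over €263,300 is €3,878; credit = €15,250 − €3,878 = €11,372.
Child Tax Credit: €318,700 is at or below the €359,600 threshold, so the full €2,650 applies.
Veteran's Credit: income exceeds €316,000 by €2,700, which is 2 full-or-partial €2,000 increments; reduction = 2 × €225 = €450, leaving €12,138.
Total: €11,372 + €2,650 + €12,138 = €26,160.

€26,160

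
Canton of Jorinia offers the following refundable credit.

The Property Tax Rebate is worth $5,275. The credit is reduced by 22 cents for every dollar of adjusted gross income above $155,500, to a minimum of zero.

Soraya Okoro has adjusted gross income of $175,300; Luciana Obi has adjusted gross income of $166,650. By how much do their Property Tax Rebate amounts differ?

$1,903

Soraya ($175,300): Property Tax Rebate: 22% of the $19,800 excess over $155,500 is $4,356; credit = $5,275 − $4,356 = $919.
Luciana ($166,650): Property Tax Rebate: 22% of the $11,150 excess over $155,500 is $2,453; credit = $5,275 − $2,453 = $2,822.
Difference: |$919 − $2,822| = $1,903.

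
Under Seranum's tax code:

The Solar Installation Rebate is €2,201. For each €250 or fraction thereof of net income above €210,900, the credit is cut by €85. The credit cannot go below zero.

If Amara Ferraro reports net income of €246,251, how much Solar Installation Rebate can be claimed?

Solar Installation Rebate: income exceeds €210,900 by €35,351 → 142 increments × €85 = €12,070 ≥ base, so the credit is €0.

€0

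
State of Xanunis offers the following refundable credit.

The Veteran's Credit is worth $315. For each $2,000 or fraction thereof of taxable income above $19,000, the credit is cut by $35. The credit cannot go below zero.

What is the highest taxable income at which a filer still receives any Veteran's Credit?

After 8 increments the reduction is 8 × $35 = $280, leaving $35; one more increment wipes it out. Increment 8 ends at excess 8 × $2,000 = $16,000, so the highest qualifying income is $19,000 + $16,000 = $35,000.

$35,000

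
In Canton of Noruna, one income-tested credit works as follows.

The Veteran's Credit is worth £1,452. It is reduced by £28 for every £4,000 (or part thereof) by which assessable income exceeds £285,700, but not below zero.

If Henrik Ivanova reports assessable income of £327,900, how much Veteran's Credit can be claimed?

Veteran's Credit: income exceeds £285,700 by £42,200, which is 11 full-or-partial £4,000 increments; reduction = 11 × £28 = £308, leaving £1,144.

£1,144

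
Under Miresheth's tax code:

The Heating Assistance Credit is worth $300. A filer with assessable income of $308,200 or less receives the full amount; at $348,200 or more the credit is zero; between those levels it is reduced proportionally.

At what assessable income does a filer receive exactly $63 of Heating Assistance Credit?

$339,800

$63 is 63/300 of the full $300, so 237/300 of the $40,000 range has been used: income = $308,200 + $40,000 × 237/300 = $339,800.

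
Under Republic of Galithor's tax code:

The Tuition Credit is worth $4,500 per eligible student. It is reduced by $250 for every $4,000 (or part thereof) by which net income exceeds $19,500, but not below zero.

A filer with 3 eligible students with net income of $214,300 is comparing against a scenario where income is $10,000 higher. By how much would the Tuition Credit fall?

At $214,300 — base = 3 × $4,500 = $13,500. income exceeds $19,500 by $194,800, which is 49 full-or-partial $4,000 increments; reduction = 49 × $250 = $12,250, leaving $1,250.
At $224,300 — base = 3 × $4,500 = $13,500. income exceeds $19,500 by $204,800, which is 52 full-or-partial $4,000 increments; reduction = 52 × $250 = $13,000, leaving $500.
Lost: $1,250 − $500 = $750.

$750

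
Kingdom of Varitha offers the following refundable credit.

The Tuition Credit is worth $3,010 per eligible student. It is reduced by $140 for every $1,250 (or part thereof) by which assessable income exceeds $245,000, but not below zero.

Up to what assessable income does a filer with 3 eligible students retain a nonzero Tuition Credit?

$325,000

Full credit = 3 × $3,010 = $9,030.
After 64 increments the reduction is 64 × $140 = $8,960, leaving $70; one more increment wipes it out. Increment 64 ends at excess 64 × $1,250 = $80,000, so the highest qualifying income is $245,000 + $80,000 = $325,000.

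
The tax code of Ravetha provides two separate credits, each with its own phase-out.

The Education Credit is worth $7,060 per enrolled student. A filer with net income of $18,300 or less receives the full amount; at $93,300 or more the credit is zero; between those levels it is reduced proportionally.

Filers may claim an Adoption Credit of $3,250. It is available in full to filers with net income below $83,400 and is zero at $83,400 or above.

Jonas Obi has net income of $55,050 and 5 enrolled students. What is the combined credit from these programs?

$21,253

Education Credit: base = 5 × $7,060 = $35,300. $55,050 is $36,750 into a $75,000 phase-out range, leaving 38,250/75,000 of the credit: $35,300 × 38,250/75,000 = $18,003.
Adoption Credit: $55,050 is below the $83,400 cutoff, so the full $3,250 applies.
Total: $18,003 + $3,250 = $21,253.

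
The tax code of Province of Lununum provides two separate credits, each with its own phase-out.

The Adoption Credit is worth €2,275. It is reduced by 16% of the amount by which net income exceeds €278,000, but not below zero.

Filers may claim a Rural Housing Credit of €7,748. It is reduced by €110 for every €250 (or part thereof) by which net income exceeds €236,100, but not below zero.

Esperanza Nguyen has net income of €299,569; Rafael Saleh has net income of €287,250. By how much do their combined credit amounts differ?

€795

Esperanza (€299,569): Adoption Credit: 16% of the €21,569 excess over €278,000 is €3,451.04 ≥ base, so the credit is €0. Rural Housing Credit: income exceeds €236,100 by €63,469 → 254 increments × €110 = €27,940 ≥ base, so the credit is €0. total €0 + €0 = €0
Rafael (€287,250): Adoption Credit: 16% of the €9,250 excess over €278,000 is €1,480; credit = €2,275 − €1,480 = €795. Rural Housing Credit: income exceeds €236,100 by €51,150 → 205 increments × €110 = €22,550 ≥ base, so the credit is €0. total €795 + €0 = €795
Difference: |€0 − €795| = €795.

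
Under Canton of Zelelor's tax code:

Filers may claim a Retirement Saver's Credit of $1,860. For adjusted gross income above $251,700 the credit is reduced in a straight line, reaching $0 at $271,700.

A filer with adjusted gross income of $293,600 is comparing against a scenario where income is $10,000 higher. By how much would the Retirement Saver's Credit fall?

At $293,600 — $293,600 is at or above $271,700, so the credit is $0.
At $303,600 — $303,600 is at or above $271,700, so the credit is $0.
Lost: $0 − $0 = $0.

$0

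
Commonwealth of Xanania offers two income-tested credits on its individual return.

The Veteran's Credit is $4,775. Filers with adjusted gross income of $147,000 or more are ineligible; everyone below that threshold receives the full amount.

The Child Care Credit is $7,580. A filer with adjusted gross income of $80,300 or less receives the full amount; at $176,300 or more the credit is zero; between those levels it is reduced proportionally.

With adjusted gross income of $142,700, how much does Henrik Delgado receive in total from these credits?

Veteran's Credit: $142,700 is below the $147,000 cutoff, so the full $4,775 applies.
Child Care Credit: $142,700 is $62,400 into a $96,000 phase-out range, leaving 33,600/96,000 of the credit: $7,580 × 33,600/96,000 = $2,653.
Total: $4,775 + $2,653 = $7,428.

$7,428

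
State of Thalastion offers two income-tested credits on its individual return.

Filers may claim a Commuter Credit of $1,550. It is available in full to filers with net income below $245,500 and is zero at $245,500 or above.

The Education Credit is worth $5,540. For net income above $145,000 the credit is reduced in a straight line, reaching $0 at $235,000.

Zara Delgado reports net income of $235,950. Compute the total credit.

Commuter Credit: $235,950 is below the $245,500 cutoff, so the full $1,550 applies.
Education Credit: $235,950 is at or above $235,000, so the credit is $0.
Total: $1,550 + $0 = $1,550.

$1,550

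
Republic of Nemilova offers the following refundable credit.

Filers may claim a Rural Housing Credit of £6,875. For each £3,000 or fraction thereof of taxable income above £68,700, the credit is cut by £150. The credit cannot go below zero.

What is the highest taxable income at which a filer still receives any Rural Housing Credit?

After 45 increments the reduction is 45 × £150 = £6,750, leaving £125; one more increment wipes it out. Increment 45 ends at excess 45 × £3,000 = £135,000, so the highest qualifying income is £68,700 + £135,000 = £203,700.

£203,700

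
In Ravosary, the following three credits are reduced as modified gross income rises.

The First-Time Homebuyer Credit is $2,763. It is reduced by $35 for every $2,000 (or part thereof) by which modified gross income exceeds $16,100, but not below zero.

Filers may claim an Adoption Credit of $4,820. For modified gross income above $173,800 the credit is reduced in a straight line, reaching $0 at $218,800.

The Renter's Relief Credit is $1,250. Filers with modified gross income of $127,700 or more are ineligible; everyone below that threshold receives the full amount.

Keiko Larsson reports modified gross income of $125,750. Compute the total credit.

First-Time Homebuyer Credit: income exceeds $16,100 by $109,650, which is 55 full-or-partial $2,000 increments; reduction = 55 × $35 = $1,925, leaving $838.
Adoption Credit: $125,750 is at or below the $173,800 threshold, so the full $4,820 applies.
Renter's Relief Credit: $125,750 is below the $127,700 cutoff, so the full $1,250 applies.
Total: $838 + $4,820 + $1,250 = $6,908.

$6,908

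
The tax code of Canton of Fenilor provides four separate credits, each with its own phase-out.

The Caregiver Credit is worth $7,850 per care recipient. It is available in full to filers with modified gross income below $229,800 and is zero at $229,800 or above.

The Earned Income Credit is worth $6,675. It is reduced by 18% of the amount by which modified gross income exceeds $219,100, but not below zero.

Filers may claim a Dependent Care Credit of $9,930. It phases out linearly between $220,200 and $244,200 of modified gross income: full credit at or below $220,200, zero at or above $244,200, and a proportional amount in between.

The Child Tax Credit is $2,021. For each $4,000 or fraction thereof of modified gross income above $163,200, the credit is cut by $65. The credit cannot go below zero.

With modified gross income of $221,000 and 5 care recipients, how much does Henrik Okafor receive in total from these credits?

$56,228

Caregiver Credit: base = 5 × $7,850 = $39,250. $221,000 is below the $229,800 cutoff, so the full $39,250 applies.
Earned Income Credit: 18% of the $1,900 excess over $219,100 is $342; credit = $6,675 − $342 = $6,333.
Dependent Care Credit: $221,000 is $800 into a $24,000 phase-out range, leaving 23,200/24,000 of the credit: $9,930 × 23,200/24,000 = $9,599.
Child Tax Credit: income exceeds $163,200 by $57,800, which is 15 full-or-partial $4,000 increments; reduction = 15 × $65 = $975, leaving $1,046.
Total: $39,250 + $6,333 + $9,599 + $1,046 = $56,228.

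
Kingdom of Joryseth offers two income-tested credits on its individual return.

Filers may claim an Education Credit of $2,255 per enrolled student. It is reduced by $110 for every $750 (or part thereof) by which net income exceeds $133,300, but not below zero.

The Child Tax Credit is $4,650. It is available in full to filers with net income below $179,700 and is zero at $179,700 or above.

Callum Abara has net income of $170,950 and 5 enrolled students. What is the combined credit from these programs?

Education Credit: base = 5 × $2,255 = $11,275. income exceeds $133,300 by $37,650, which is 51 full-or-partial $750 increments; reduction = 51 × $110 = $5,610, leaving $5,665.
Child Tax Credit: $170,950 is below the $179,700 cutoff, so the full $4,650 applies.
Total: $5,665 + $4,650 = $10,315.

$10,315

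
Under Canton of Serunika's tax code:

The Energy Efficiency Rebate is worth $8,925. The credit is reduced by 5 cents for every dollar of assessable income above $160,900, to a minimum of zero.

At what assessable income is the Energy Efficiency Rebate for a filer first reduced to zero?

The credit falls by 5% of each dollar above $160,900, so it reaches zero when the excess is $8,925 / 5% = $178,500: income = $160,900 + $178,500 = $339,400.

$339,400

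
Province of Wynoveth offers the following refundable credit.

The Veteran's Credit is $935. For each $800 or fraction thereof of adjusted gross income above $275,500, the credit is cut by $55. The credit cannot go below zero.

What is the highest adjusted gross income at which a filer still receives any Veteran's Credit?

After 16 increments the reduction is 16 × $55 = $880, leaving $55; one more increment wipes it out. Increment 16 ends at excess 16 × $800 = $12,800, so the highest qualifying income is $275,500 + $12,800 = $288,300.

$288,300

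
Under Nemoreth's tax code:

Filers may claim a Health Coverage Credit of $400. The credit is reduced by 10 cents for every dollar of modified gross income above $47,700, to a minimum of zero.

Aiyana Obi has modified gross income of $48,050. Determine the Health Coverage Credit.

Health Coverage Credit: 10% of the $350 excess over $47,700 is $35; credit = $400 − $35 = $365.

$365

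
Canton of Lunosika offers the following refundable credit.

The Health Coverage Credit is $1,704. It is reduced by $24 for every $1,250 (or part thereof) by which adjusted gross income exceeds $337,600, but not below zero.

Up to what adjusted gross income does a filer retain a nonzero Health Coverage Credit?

$425,100

After 70 increments the reduction is 70 × $24 = $1,680, leaving $24; one more increment wipes it out. Increment 70 ends at excess 70 × $1,250 = $87,500, so the highest qualifying income is $337,600 + $87,500 = $425,100.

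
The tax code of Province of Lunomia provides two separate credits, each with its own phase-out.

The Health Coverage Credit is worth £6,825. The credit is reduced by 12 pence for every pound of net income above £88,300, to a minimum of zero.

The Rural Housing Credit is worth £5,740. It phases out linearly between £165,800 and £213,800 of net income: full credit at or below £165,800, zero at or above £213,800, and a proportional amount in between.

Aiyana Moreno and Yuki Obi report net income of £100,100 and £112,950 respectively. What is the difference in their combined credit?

£1,542

Aiyana (£100,100): Health Coverage Credit: 12% of the £11,800 excess over £88,300 is £1,416; credit = £6,825 − £1,416 = £5,409. Rural Housing Credit: £100,100 is at or below the £165,800 threshold, so the full £5,740 applies. total £5,409 + £5,740 = £11,149
Yuki (£112,950): Health Coverage Credit: 12% of the £24,650 excess over £88,300 is £2,958; credit = £6,825 − £2,958 = £3,867. Rural Housing Credit: £112,950 is at or below the £165,800 threshold, so the full £5,740 applies. total £3,867 + £5,740 = £9,607
Difference: |£11,149 − £9,607| = £1,542.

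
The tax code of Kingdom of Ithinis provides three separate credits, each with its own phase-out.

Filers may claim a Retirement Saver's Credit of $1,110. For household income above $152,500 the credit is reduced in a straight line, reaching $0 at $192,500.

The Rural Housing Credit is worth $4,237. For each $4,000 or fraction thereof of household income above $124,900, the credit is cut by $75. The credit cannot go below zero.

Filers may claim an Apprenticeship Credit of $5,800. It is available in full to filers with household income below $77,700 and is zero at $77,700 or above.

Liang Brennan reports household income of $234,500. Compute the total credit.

$2,137

Retirement Saver's Credit: $234,500 is at or above $192,500, so the credit is $0.
Rural Housing Credit: income exceeds $124,900 by $109,600, which is 28 full-or-partial $4,000 increments; reduction = 28 × $75 = $2,100, leaving $2,137.
Apprenticeship Credit: $234,500 meets or exceeds the $77,700 cutoff, so the credit is $0.
Total: $0 + $2,137 + $0 = $2,137.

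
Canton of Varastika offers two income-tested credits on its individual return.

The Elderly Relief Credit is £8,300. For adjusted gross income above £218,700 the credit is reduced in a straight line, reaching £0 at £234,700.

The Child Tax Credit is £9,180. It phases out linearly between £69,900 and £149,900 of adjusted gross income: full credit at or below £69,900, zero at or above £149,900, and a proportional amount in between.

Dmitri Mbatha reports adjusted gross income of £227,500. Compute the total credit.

Elderly Relief Credit: £227,500 is £8,800 into a £16,000 phase-out range, leaving 7,200/16,000 of the credit: £8,300 × 7,200/16,000 = £3,735.
Child Tax Credit: £227,500 is at or above £149,900, so the credit is £0.
Total: £3,735 + £0 = £3,735.

£3,735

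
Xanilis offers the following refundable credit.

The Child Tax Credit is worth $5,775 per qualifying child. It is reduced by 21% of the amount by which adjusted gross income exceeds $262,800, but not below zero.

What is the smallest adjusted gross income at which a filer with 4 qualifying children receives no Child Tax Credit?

Full credit = 4 × $5,775 = $23,100.
The credit falls by 21% of each dollar above $262,800, so it reaches zero when the excess is $23,100 / 21% = $110,000: income = $262,800 + $110,000 = $372,800.

$372,800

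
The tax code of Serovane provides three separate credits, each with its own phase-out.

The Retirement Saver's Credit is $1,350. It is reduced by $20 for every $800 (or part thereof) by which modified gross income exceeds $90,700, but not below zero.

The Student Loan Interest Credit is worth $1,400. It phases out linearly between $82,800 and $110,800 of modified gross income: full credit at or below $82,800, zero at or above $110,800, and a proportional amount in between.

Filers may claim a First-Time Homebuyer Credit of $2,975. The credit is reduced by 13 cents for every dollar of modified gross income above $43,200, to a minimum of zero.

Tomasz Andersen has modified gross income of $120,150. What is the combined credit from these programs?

$610

Retirement Saver's Credit: income exceeds $90,700 by $29,450, which is 37 full-or-partial $800 increments; reduction = 37 × $20 = $740, leaving $610.
Student Loan Interest Credit: $120,150 is at or above $110,800, so the credit is $0.
First-Time Homebuyer Credit: 13% of the $76,950 excess over $43,200 is $10,003.50 ≥ base, so the credit is $0.
Total: $610 + $0 + $0 = $610.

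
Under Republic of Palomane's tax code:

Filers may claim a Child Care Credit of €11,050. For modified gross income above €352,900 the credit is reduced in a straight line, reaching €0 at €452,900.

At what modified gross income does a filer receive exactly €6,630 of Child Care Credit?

€392,900

€6,630 is 6,630/11,050 of the full €11,050, so 4,420/11,050 of the €100,000 range has been used: income = €352,900 + €100,000 × 4,420/11,050 = €392,900.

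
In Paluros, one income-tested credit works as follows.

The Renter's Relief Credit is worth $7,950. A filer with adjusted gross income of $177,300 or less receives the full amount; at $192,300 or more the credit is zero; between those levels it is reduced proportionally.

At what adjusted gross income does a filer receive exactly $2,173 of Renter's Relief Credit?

$188,200

$2,173 is 2,173/7,950 of the full $7,950, so 5,777/7,950 of the $15,000 range has been used: income = $177,300 + $15,000 × 5,777/7,950 = $188,200.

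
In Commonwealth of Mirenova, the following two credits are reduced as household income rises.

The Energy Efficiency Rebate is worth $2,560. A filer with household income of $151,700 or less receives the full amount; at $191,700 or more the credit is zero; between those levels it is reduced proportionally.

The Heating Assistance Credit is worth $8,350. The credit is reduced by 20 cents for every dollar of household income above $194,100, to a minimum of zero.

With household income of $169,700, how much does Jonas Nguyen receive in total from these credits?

Energy Efficiency Rebate: $169,700 is $18,000 into a $40,000 phase-out range, leaving 22,000/40,000 of the credit: $2,560 × 22,000/40,000 = $1,408.
Heating Assistance Credit: $169,700 is at or below the $194,100 threshold, so the full $8,350 applies.
Total: $1,408 + $8,350 = $9,758.

$9,758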